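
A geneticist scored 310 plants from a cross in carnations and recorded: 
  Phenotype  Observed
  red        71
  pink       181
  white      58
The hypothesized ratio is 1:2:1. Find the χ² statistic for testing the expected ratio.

9.813

Total ratio parts = 4. Expected numbers out of 310:
  red: 310 × 1/4 = 77.5
  pink: 310 × 2/4 = 155
  white: 310 × 1/4 = 77.5
χ² = Σ (O − E)² / E
  red: (71 − 77.5)² / 77.5 = 0.5452
  pink: (181 − 155)² / 155 = 4.3613
  white: (58 − 77.5)² / 77.5 = 4.9065
χ² = 0.5452 + 4.3613 + 4.9065 = 9.813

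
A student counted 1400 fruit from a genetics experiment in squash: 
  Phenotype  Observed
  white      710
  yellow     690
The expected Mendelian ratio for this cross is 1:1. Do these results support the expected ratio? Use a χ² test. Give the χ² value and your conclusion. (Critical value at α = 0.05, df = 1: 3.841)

0.286; consistent

Expected counts for N = 1400 under a 1:1 ratio (total parts = 2):
  white: 1400 × 1/2 = 700
  yellow: 1400 × 1/2 = 700
χ² = Σ (O − E)² / E
  white: (710 − 700)² / 700 = 0.1429
  yellow: (690 − 700)² / 700 = 0.1429
χ² = 0.1429 + 0.1429 = 0.2858 ≈ 0.286
Degrees of freedom = 2 − 1 = 1; critical value at α = 0.05 is 3.841.
Since 0.286 < 3.841, we fail to reject the null hypothesis — the data are consistent with the 1:1 ratio.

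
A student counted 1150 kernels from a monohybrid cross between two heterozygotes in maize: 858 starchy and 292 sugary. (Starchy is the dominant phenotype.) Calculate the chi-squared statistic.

0.094

For a monohybrid cross between heterozygotes with complete dominance, the expected phenotypic ratio is 3:1.
Under the 3:1 hypothesis (Σ ratio = 4, N = 1150):
  starchy: 1150 × 3/4 = 862.5
  sugary: 1150 × 1/4 = 287.5
χ² = Σ (O − E)² / E
  starchy: (858 − 862.5)² / 862.5 = 0.0235
  sugary: (292 − 287.5)² / 287.5 = 0.0704
χ² = 0.0235 + 0.0704 = 0.0939 ≈ 0.094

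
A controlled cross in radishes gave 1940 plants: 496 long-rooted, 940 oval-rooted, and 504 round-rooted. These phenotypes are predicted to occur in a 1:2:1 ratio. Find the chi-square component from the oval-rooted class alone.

0.928

Under the 1:2:1 hypothesis (Σ ratio = 4, N = 1940):
  long-rooted: 1940 × 1/4 = 485
  oval-rooted: 1940 × 2/4 = 970
  round-rooted: 1940 × 1/4 = 485
Contribution of oval-rooted: (940 − 970)² / 970 = 0.9278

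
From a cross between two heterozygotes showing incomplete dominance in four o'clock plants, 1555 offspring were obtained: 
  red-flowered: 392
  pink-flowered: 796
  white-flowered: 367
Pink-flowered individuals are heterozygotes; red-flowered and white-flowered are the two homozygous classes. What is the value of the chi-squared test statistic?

With incomplete dominance, a heterozygote × heterozygote cross gives a 1:2:1 phenotypic ratio.
Expected counts for N = 1555 under a 1:2:1 ratio (total parts = 4):
  red-flowered: 1555 × 1/4 = 388.75
  pink-flowered: 1555 × 2/4 = 777.5
  white-flowered: 1555 × 1/4 = 388.75
χ² = Σ (O − E)² / E
  red-flowered: (392 − 388.75)² / 388.75 = 0.0272
  pink-flowered: (796 − 777.5)² / 777.5 = 0.4402
  white-flowered: (367 − 388.75)² / 388.75 = 1.2169
χ² = 0.0272 + 0.4402 + 1.2169 = 1.6843 ≈ 1.684

1.684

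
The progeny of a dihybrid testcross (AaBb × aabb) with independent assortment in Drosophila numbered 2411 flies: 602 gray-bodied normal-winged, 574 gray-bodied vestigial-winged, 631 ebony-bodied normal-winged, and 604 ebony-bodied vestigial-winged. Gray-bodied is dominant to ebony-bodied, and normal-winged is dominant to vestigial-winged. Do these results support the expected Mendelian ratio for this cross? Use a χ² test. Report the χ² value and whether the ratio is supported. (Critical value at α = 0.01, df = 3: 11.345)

A dihybrid testcross with independent assortment gives a 1:1:1:1 ratio.
Total ratio parts = 4. Expected numbers out of 2411:
  gray-bodied normal-winged: 2411 × 1/4 = 602.75
  gray-bodied vestigial-winged: 2411 × 1/4 = 602.75
  ebony-bodied normal-winged: 2411 × 1/4 = 602.75
  ebony-bodied vestigial-winged: 2411 × 1/4 = 602.75
χ² = Σ (O − E)² / E
  gray-bodied normal-winged: (602 − 602.75)² / 602.75 = 0.0009
  gray-bodied vestigial-winged: (574 − 602.75)² / 602.75 = 1.3713
  ebony-bodied normal-winged: (631 − 602.75)² / 602.75 = 1.3240
  ebony-bodied vestigial-winged: (604 − 602.75)² / 602.75 = 0.0026
χ² = 0.0009 + 1.3713 + 1.3240 + 0.0026 = 2.6988 ≈ 2.699
Degrees of freedom = 4 − 1 = 3; critical value at α = 0.01 is 11.345.
Since 2.699 < 11.345, we fail to reject the null hypothesis — the data are consistent with the 1:1:1:1 ratio.

2.699; consistent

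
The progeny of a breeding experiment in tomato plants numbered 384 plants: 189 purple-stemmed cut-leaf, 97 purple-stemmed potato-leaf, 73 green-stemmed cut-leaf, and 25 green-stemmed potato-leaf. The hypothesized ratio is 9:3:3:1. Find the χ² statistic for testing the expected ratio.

12.111

Total ratio parts = 16. Expected numbers out of 384:
  purple-stemmed cut-leaf: 384 × 9/16 = 216
  purple-stemmed potato-leaf: 384 × 3/16 = 72
  green-stemmed cut-leaf: 384 × 3/16 = 72
  green-stemmed potato-leaf: 384 × 1/16 = 24
χ² = Σ (O − E)² / E
  purple-stemmed cut-leaf: (189 − 216)² / 216 = 3.3750
  purple-stemmed potato-leaf: (97 − 72)² / 72 = 8.6806
  green-stemmed cut-leaf: (73 − 72)² / 72 = 0.0139
  green-stemmed potato-leaf: (25 − 24)² / 24 = 0.0417
χ² = 3.3750 + 8.6806 + 0.0139 + 0.0417 = 12.1112 ≈ 12.111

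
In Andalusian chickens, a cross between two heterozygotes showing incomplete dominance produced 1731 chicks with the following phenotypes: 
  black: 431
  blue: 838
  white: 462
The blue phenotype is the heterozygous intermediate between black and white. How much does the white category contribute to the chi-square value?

With incomplete dominance, a heterozygote × heterozygote cross gives a 1:2:1 phenotypic ratio.
Under the 1:2:1 hypothesis (Σ ratio = 4, N = 1731):
  black: 1731 × 1/4 = 432.75
  blue: 1731 × 2/4 = 865.5
  white: 1731 × 1/4 = 432.75
Contribution of white: (462 − 432.75)² / 432.75 = 1.9770

1.977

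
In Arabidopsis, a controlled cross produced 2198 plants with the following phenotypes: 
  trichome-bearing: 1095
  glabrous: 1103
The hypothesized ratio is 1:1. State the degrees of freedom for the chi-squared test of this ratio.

1

A goodness-of-fit test with 2 phenotype classes has df = 2 − 1 = 1.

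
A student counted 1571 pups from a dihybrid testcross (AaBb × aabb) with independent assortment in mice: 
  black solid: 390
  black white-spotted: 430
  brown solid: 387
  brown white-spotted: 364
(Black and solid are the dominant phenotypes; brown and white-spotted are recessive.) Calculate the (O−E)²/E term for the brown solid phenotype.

A dihybrid testcross with independent assortment gives a 1:1:1:1 ratio.
Expected counts for N = 1571 under a 1:1:1:1 ratio (total parts = 4):
  black solid: 1571 × 1/4 = 392.75
  black white-spotted: 1571 × 1/4 = 392.75
  brown solid: 1571 × 1/4 = 392.75
  brown white-spotted: 1571 × 1/4 = 392.75
Contribution of brown solid: (387 − 392.75)² / 392.75 = 0.0842

0.084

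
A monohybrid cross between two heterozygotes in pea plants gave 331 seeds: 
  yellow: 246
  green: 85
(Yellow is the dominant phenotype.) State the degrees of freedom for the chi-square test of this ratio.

For a monohybrid cross between heterozygotes with complete dominance, the expected phenotypic ratio is 3:1.
A goodness-of-fit test with 2 phenotype classes has df = 2 − 1 = 1.

1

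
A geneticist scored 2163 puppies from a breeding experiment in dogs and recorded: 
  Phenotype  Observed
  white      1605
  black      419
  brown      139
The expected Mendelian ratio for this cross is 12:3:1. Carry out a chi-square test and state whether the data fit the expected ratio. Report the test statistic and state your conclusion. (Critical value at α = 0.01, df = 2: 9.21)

Under the 12:3:1 hypothesis (Σ ratio = 16, N = 2163):
  white: 2163 × 12/16 = 1622.25
  black: 2163 × 3/16 = 405.5625
  brown: 2163 × 1/16 = 135.1875
χ² = Σ (O − E)² / E
  white: (1605 − 1622.25)² / 1622.25 = 0.1834
  black: (419 − 405.5625)² / 405.5625 = 0.4452
  brown: (139 − 135.1875)² / 135.1875 = 0.1075
χ² = 0.1834 + 0.4452 + 0.1075 = 0.7361 ≈ 0.736
Degrees of freedom = 3 − 1 = 2; critical value at α = 0.01 is 9.21.
Since 0.736 < 9.21, we fail to reject the null hypothesis — the data are consistent with the 12:3:1 ratio.

0.736; consistent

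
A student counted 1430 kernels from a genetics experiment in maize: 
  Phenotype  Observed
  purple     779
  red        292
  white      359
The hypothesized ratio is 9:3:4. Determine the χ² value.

Expected counts for N = 1430 under a 9:3:4 ratio (total parts = 16):
  purple: 1430 × 9/16 = 804.375
  red: 1430 × 3/16 = 268.125
  white: 1430 × 4/16 = 357.5
χ² = Σ (O − E)² / E
  purple: (779 − 804.375)² / 804.375 = 0.8005
  red: (292 − 268.125)² / 268.125 = 2.1259
  white: (359 − 357.5)² / 357.5 = 0.0063
χ² = 0.8005 + 2.1259 + 0.0063 = 2.9327 ≈ 2.933

2.933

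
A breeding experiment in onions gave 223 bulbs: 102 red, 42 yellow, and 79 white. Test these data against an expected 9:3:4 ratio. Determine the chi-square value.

14.076

The 9:3:4 ratio has 16 parts, so with N = 223 the expected counts are:
  red: 223 × 9/16 = 125.4375
  yellow: 223 × 3/16 = 41.8125
  white: 223 × 4/16 = 55.75
χ² = Σ (O − E)² / E
  red: (102 − 125.4375)² / 125.4375 = 4.3792
  yellow: (42 − 41.8125)² / 41.8125 = 0.0008
  white: (79 − 55.75)² / 55.75 = 9.6962
χ² = 4.3792 + 0.0008 + 9.6962 = 14.0762 ≈ 14.076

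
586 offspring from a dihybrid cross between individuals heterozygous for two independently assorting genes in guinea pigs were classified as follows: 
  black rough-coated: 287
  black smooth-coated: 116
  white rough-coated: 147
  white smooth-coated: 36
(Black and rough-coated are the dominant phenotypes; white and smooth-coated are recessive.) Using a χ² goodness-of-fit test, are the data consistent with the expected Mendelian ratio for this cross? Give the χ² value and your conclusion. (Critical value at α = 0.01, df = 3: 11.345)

A dihybrid F₂ with independent assortment and complete dominance at both loci gives a 9:3:3:1 phenotypic ratio.
Expected counts for N = 586 under a 9:3:3:1 ratio (total parts = 16):
  black rough-coated: 586 × 9/16 = 329.625
  black smooth-coated: 586 × 3/16 = 109.875
  white rough-coated: 586 × 3/16 = 109.875
  white smooth-coated: 586 × 1/16 = 36.625
χ² = Σ (O − E)² / E
  black rough-coated: (287 − 329.625)² / 329.625 = 5.5120
  black smooth-coated: (116 − 109.875)² / 109.875 = 0.3414
  white rough-coated: (147 − 109.875)² / 109.875 = 12.5439
  white smooth-coated: (36 − 36.625)² / 36.625 = 0.0107
χ² = 5.5120 + 0.3414 + 12.5439 + 0.0107 = 18.408
Degrees of freedom = 4 − 1 = 3; critical value at α = 0.01 is 11.345.
Since 18.408 > 11.345, we reject the null hypothesis — the data do not fit the 9:3:3:1 ratio.

18.408; not consistent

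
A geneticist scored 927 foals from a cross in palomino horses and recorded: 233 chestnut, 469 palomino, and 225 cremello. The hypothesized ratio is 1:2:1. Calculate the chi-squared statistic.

0.269

Total ratio parts = 4. Expected numbers out of 927:
  chestnut: 927 × 1/4 = 231.75
  palomino: 927 × 2/4 = 463.5
  cremello: 927 × 1/4 = 231.75
χ² = Σ (O − E)² / E
  chestnut: (233 − 231.75)² / 231.75 = 0.0067
  palomino: (469 − 463.5)² / 463.5 = 0.0653
  cremello: (225 − 231.75)² / 231.75 = 0.1966
χ² = 0.0067 + 0.0653 + 0.1966 = 0.2686 ≈ 0.269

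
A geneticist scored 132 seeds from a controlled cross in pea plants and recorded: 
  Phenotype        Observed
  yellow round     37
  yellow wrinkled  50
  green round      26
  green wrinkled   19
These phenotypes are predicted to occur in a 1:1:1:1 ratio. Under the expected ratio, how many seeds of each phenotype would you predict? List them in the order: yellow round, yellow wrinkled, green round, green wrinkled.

Under the 1:1:1:1 hypothesis (Σ ratio = 4, N = 132):
  yellow round: 132 × 1/4 = 33
  yellow wrinkled: 132 × 1/4 = 33
  green round: 132 × 1/4 = 33
  green wrinkled: 132 × 1/4 = 33

33, 33, 33, 33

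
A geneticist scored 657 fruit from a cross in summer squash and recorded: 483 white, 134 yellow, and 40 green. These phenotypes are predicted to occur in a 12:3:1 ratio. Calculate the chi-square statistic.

1.169

Under the 12:3:1 hypothesis (Σ ratio = 16, N = 657):
  white: 657 × 12/16 = 492.75
  yellow: 657 × 3/16 = 123.1875
  green: 657 × 1/16 = 41.0625
χ² = Σ (O − E)² / E
  white: (483 − 492.75)² / 492.75 = 0.1929
  yellow: (134 − 123.1875)² / 123.1875 = 0.9490
  green: (40 − 41.0625)² / 41.0625 = 0.0275
χ² = 0.1929 + 0.9490 + 0.0275 = 1.1694 ≈ 1.169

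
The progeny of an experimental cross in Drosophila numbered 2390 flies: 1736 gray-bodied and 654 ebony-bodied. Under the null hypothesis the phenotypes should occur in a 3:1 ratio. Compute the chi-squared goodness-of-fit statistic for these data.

7.124

Under the 3:1 hypothesis (Σ ratio = 4, N = 2390):
  gray-bodied: 2390 × 3/4 = 1792.5
  ebony-bodied: 2390 × 1/4 = 597.5
χ² = Σ (O − E)² / E
  gray-bodied: (1736 − 1792.5)² / 1792.5 = 1.7809
  ebony-bodied: (654 − 597.5)² / 597.5 = 5.3427
χ² = 1.7809 + 5.3427 = 7.1236 ≈ 7.124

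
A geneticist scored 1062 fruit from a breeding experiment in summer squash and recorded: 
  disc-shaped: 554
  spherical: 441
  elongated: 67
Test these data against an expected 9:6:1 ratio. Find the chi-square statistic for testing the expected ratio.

7.744

Under the 9:6:1 hypothesis (Σ ratio = 16, N = 1062):
  disc-shaped: 1062 × 9/16 = 597.375
  spherical: 1062 × 6/16 = 398.25
  elongated: 1062 × 1/16 = 66.375
χ² = Σ (O − E)² / E
  disc-shaped: (554 − 597.375)² / 597.375 = 3.1494
  spherical: (441 − 398.25)² / 398.25 = 4.5890
  elongated: (67 − 66.375)² / 66.375 = 0.0059
χ² = 3.1494 + 4.5890 + 0.0059 = 7.7443 ≈ 7.744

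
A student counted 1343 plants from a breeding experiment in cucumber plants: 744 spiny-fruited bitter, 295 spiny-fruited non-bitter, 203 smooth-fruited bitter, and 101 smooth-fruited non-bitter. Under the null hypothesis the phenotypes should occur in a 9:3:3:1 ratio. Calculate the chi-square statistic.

20.511

Total ratio parts = 16. Expected numbers out of 1343:
  spiny-fruited bitter: 1343 × 9/16 = 755.4375
  spiny-fruited non-bitter: 1343 × 3/16 = 251.8125
  smooth-fruited bitter: 1343 × 3/16 = 251.8125
  smooth-fruited non-bitter: 1343 × 1/16 = 83.9375
χ² = Σ (O − E)² / E
  spiny-fruited bitter: (744 − 755.4375)² / 755.4375 = 0.1732
  spiny-fruited non-bitter: (295 − 251.8125)² / 251.8125 = 7.4069
  smooth-fruited bitter: (203 − 251.8125)² / 251.8125 = 9.4620
  smooth-fruited non-bitter: (101 − 83.9375)² / 83.9375 = 3.4684
χ² = 0.1732 + 7.4069 + 9.4620 + 3.4684 = 20.5105 ≈ 20.511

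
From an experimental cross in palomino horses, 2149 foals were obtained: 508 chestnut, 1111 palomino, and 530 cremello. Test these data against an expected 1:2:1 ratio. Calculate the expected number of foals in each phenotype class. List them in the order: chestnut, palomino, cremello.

537.25, 1074.5, 537.25

Under the 1:2:1 hypothesis (Σ ratio = 4, N = 2149):
  chestnut: 2149 × 1/4 = 537.25
  palomino: 2149 × 2/4 = 1074.5
  cremello: 2149 × 1/4 = 537.25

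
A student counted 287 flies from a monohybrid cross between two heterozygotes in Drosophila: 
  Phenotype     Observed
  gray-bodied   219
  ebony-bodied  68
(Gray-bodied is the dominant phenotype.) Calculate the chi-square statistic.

0.261

For a monohybrid cross between heterozygotes with complete dominance, the expected phenotypic ratio is 3:1.
The 3:1 ratio has 4 parts, so with N = 287 the expected counts are:
  gray-bodied: 287 × 3/4 = 215.25
  ebony-bodied: 287 × 1/4 = 71.75
χ² = Σ (O − E)² / E
  gray-bodied: (219 − 215.25)² / 215.25 = 0.0653
  ebony-bodied: (68 − 71.75)² / 71.75 = 0.1960
χ² = 0.0653 + 0.1960 = 0.2613 ≈ 0.261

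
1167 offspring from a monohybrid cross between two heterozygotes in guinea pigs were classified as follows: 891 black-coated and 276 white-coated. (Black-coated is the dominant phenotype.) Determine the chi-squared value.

1.134

For a monohybrid cross between heterozygotes with complete dominance, the expected phenotypic ratio is 3:1.
Expected counts for N = 1167 under a 3:1 ratio (total parts = 4):
  black-coated: 1167 × 3/4 = 875.25
  white-coated: 1167 × 1/4 = 291.75
χ² = Σ (O − E)² / E
  black-coated: (891 − 875.25)² / 875.25 = 0.2834
  white-coated: (276 − 291.75)² / 291.75 = 0.8503
χ² = 0.2834 + 0.8503 = 1.1337 ≈ 1.134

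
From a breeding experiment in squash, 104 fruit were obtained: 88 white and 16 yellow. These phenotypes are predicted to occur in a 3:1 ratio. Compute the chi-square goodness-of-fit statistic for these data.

Total ratio parts = 4. Expected numbers out of 104:
  white: 104 × 3/4 = 78
  yellow: 104 × 1/4 = 26
χ² = Σ (O − E)² / E
  white: (88 − 78)² / 78 = 1.2821
  yellow: (16 − 26)² / 26 = 3.8462
χ² = 1.2821 + 3.8462 = 5.1283 ≈ 5.128

5.128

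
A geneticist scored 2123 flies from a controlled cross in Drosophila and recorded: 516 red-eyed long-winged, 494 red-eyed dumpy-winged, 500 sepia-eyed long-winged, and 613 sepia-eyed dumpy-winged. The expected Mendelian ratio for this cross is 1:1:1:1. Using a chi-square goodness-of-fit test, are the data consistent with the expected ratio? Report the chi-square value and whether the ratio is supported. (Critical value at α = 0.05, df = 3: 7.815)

Total ratio parts = 4. Expected numbers out of 2123:
  red-eyed long-winged: 2123 × 1/4 = 530.75
  red-eyed dumpy-winged: 2123 × 1/4 = 530.75
  sepia-eyed long-winged: 2123 × 1/4 = 530.75
  sepia-eyed dumpy-winged: 2123 × 1/4 = 530.75
χ² = Σ (O − E)² / E
  red-eyed long-winged: (516 − 530.75)² / 530.75 = 0.4099
  red-eyed dumpy-winged: (494 − 530.75)² / 530.75 = 2.5446
  sepia-eyed long-winged: (500 − 530.75)² / 530.75 = 1.7816
  sepia-eyed dumpy-winged: (613 − 530.75)² / 530.75 = 12.7462
χ² = 0.4099 + 2.5446 + 1.7816 + 12.7462 = 17.4823 ≈ 17.482
Degrees of freedom = 4 − 1 = 3; critical value at α = 0.05 is 7.815.
Since 17.482 > 7.815, we reject the null hypothesis — the data do not fit the 1:1:1:1 ratio.

17.482; not consistent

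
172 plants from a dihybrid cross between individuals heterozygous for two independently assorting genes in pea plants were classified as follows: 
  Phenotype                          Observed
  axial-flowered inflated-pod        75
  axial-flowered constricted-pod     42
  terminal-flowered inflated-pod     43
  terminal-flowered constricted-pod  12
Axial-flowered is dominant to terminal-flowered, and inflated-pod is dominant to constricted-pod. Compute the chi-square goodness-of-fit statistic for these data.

A dihybrid F₂ with independent assortment and complete dominance at both loci gives a 9:3:3:1 phenotypic ratio.
Under the 9:3:3:1 hypothesis (Σ ratio = 16, N = 172):
  axial-flowered inflated-pod: 172 × 9/16 = 96.75
  axial-flowered constricted-pod: 172 × 3/16 = 32.25
  terminal-flowered inflated-pod: 172 × 3/16 = 32.25
  terminal-flowered constricted-pod: 172 × 1/16 = 10.75
χ² = Σ (O − E)² / E
  axial-flowered inflated-pod: (75 − 96.75)² / 96.75 = 4.8895
  axial-flowered constricted-pod: (42 − 32.25)² / 32.25 = 2.9477
  terminal-flowered inflated-pod: (43 − 32.25)² / 32.25 = 3.5833
  terminal-flowered constricted-pod: (12 − 10.75)² / 10.75 = 0.1453
χ² = 4.8895 + 2.9477 + 3.5833 + 0.1453 = 11.5658 ≈ 11.566

11.566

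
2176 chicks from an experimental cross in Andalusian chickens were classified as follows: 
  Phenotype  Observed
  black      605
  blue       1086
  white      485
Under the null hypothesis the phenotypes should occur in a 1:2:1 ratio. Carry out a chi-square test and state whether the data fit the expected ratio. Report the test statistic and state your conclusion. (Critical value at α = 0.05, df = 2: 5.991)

Under the 1:2:1 hypothesis (Σ ratio = 4, N = 2176):
  black: 2176 × 1/4 = 544
  blue: 2176 × 2/4 = 1088
  white: 2176 × 1/4 = 544
χ² = Σ (O − E)² / E
  black: (605 − 544)² / 544 = 6.8401
  blue: (1086 − 1088)² / 1088 = 0.0037
  white: (485 − 544)² / 544 = 6.3989
χ² = 6.8401 + 0.0037 + 6.3989 = 13.2427 ≈ 13.243
Degrees of freedom = 3 − 1 = 2; critical value at α = 0.05 is 5.991.
Since 13.243 > 5.991, we reject the null hypothesis — the data do not fit the 1:2:1 ratio.

13.243; not consistent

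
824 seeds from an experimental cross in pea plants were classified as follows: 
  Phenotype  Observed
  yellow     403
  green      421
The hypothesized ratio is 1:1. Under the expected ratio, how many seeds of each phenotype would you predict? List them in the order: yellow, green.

Expected counts for N = 824 under a 1:1 ratio (total parts = 2):
  yellow: 824 × 1/2 = 412
  green: 824 × 1/2 = 412

412, 412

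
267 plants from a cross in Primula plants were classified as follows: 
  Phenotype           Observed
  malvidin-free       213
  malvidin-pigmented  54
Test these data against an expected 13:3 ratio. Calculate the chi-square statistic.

0.381

The 13:3 ratio has 16 parts, so with N = 267 the expected counts are:
  malvidin-free: 267 × 13/16 = 216.9375
  malvidin-pigmented: 267 × 3/16 = 50.0625
χ² = Σ (O − E)² / E
  malvidin-free: (213 − 216.9375)² / 216.9375 = 0.0715
  malvidin-pigmented: (54 − 50.0625)² / 50.0625 = 0.3097
χ² = 0.0715 + 0.3097 = 0.3812 ≈ 0.381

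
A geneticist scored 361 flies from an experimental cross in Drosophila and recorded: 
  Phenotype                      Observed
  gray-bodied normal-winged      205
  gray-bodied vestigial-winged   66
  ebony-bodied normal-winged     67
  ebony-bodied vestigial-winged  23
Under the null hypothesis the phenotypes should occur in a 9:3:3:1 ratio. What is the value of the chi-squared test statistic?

0.076

Expected counts for N = 361 under a 9:3:3:1 ratio (total parts = 16):
  gray-bodied normal-winged: 361 × 9/16 = 203.0625
  gray-bodied vestigial-winged: 361 × 3/16 = 67.6875
  ebony-bodied normal-winged: 361 × 3/16 = 67.6875
  ebony-bodied vestigial-winged: 361 × 1/16 = 22.5625
χ² = Σ (O − E)² / E
  gray-bodied normal-winged: (205 − 203.0625)² / 203.0625 = 0.0185
  gray-bodied vestigial-winged: (66 − 67.6875)² / 67.6875 = 0.0421
  ebony-bodied normal-winged: (67 − 67.6875)² / 67.6875 = 0.0070
  ebony-bodied vestigial-winged: (23 − 22.5625)² / 22.5625 = 0.0085
χ² = 0.0185 + 0.0421 + 0.0070 + 0.0085 = 0.0761 ≈ 0.076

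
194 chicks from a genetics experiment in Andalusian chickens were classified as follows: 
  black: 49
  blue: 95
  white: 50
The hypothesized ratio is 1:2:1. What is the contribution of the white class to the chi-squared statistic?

0.046

Expected counts for N = 194 under a 1:2:1 ratio (total parts = 4):
  black: 194 × 1/4 = 48.5
  blue: 194 × 2/4 = 97
  white: 194 × 1/4 = 48.5
Contribution of white: (50 − 48.5)² / 48.5 = 0.0464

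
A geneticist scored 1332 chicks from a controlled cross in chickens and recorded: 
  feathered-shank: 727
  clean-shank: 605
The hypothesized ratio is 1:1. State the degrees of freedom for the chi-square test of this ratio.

1

A goodness-of-fit test with 2 phenotype classes has df = 2 − 1 = 1.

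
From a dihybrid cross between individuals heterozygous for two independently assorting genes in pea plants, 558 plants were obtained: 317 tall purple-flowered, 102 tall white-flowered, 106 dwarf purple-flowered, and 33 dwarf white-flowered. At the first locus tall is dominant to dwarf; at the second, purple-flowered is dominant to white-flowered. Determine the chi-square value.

A dihybrid F₂ with independent assortment and complete dominance at both loci gives a 9:3:3:1 phenotypic ratio.
Expected counts for N = 558 under a 9:3:3:1 ratio (total parts = 16):
  tall purple-flowered: 558 × 9/16 = 313.875
  tall white-flowered: 558 × 3/16 = 104.625
  dwarf purple-flowered: 558 × 3/16 = 104.625
  dwarf white-flowered: 558 × 1/16 = 34.875
χ² = Σ (O − E)² / E
  tall purple-flowered: (317 − 313.875)² / 313.875 = 0.0311
  tall white-flowered: (102 − 104.625)² / 104.625 = 0.0659
  dwarf purple-flowered: (106 − 104.625)² / 104.625 = 0.0181
  dwarf white-flowered: (33 − 34.875)² / 34.875 = 0.1008
χ² = 0.0311 + 0.0659 + 0.0181 + 0.1008 = 0.2159 ≈ 0.216

0.216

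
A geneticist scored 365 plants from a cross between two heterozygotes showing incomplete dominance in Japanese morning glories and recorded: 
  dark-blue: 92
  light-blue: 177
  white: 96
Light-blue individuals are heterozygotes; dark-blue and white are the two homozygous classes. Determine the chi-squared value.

0.419

With incomplete dominance, a heterozygote × heterozygote cross gives a 1:2:1 phenotypic ratio.
Expected counts for N = 365 under a 1:2:1 ratio (total parts = 4):
  dark-blue: 365 × 1/4 = 91.25
  light-blue: 365 × 2/4 = 182.5
  white: 365 × 1/4 = 91.25
χ² = Σ (O − E)² / E
  dark-blue: (92 − 91.25)² / 91.25 = 0.0062
  light-blue: (177 − 182.5)² / 182.5 = 0.1658
  white: (96 − 91.25)² / 91.25 = 0.2473
χ² = 0.0062 + 0.1658 + 0.2473 = 0.4193 ≈ 0.419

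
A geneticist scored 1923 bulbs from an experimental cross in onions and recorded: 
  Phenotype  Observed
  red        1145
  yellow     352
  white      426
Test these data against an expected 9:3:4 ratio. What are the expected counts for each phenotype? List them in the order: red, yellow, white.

1081.6875, 360.5625, 480.75

Expected counts for N = 1923 under a 9:3:4 ratio (total parts = 16):
  red: 1923 × 9/16 = 1081.6875
  yellow: 1923 × 3/16 = 360.5625
  white: 1923 × 4/16 = 480.75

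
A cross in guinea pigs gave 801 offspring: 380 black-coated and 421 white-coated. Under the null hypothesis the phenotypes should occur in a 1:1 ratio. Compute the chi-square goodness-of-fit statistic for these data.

Under the 1:1 hypothesis (Σ ratio = 2, N = 801):
  black-coated: 801 × 1/2 = 400.5
  white-coated: 801 × 1/2 = 400.5
χ² = Σ (O − E)² / E
  black-coated: (380 − 400.5)² / 400.5 = 1.0493
  white-coated: (421 − 400.5)² / 400.5 = 1.0493
χ² = 1.0493 + 1.0493 = 2.0986 ≈ 2.099

2.099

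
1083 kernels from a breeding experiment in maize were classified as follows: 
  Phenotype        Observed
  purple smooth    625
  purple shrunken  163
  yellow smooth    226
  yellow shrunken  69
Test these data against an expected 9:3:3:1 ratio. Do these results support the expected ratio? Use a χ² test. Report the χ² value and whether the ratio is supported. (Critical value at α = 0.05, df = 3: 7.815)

Expected counts for N = 1083 under a 9:3:3:1 ratio (total parts = 16):
  purple smooth: 1083 × 9/16 = 609.1875
  purple shrunken: 1083 × 3/16 = 203.0625
  yellow smooth: 1083 × 3/16 = 203.0625
  yellow shrunken: 1083 × 1/16 = 67.6875
χ² = Σ (O − E)² / E
  purple smooth: (625 − 609.1875)² / 609.1875 = 0.4104
  purple shrunken: (163 − 203.0625)² / 203.0625 = 7.9040
  yellow smooth: (226 − 203.0625)² / 203.0625 = 2.5910
  yellow shrunken: (69 − 67.6875)² / 67.6875 = 0.0255
χ² = 0.4104 + 7.9040 + 2.5910 + 0.0255 = 10.9309 ≈ 10.931
Degrees of freedom = 4 − 1 = 3; critical value at α = 0.05 is 7.815.
Since 10.931 > 7.815, we reject the null hypothesis — the data do not fit the 9:3:3:1 ratio.

10.931; not consistent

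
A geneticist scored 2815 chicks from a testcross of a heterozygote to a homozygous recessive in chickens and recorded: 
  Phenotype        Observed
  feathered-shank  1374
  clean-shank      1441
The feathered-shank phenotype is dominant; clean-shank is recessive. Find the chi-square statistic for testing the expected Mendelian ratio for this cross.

1.595

A testcross of a heterozygote (Aa × aa) gives a 1:1 phenotypic ratio.
Total ratio parts = 2. Expected numbers out of 2815:
  feathered-shank: 2815 × 1/2 = 1407.5
  clean-shank: 2815 × 1/2 = 1407.5
χ² = Σ (O − E)² / E
  feathered-shank: (1374 − 1407.5)² / 1407.5 = 0.7973
  clean-shank: (1441 − 1407.5)² / 1407.5 = 0.7973
χ² = 0.7973 + 0.7973 = 1.5946 ≈ 1.595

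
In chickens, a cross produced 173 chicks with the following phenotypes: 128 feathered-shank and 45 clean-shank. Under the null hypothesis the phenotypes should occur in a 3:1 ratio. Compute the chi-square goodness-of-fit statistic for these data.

0.094

Expected counts for N = 173 under a 3:1 ratio (total parts = 4):
  feathered-shank: 173 × 3/4 = 129.75
  clean-shank: 173 × 1/4 = 43.25
χ² = Σ (O − E)² / E
  feathered-shank: (128 − 129.75)² / 129.75 = 0.0236
  clean-shank: (45 − 43.25)² / 43.25 = 0.0708
χ² = 0.0236 + 0.0708 = 0.0944 ≈ 0.094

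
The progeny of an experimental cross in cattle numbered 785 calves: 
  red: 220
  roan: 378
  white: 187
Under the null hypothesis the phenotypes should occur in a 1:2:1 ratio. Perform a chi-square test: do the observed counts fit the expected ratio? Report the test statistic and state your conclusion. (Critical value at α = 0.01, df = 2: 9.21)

Under the 1:2:1 hypothesis (Σ ratio = 4, N = 785):
  red: 785 × 1/4 = 196.25
  roan: 785 × 2/4 = 392.5
  white: 785 × 1/4 = 196.25
χ² = Σ (O − E)² / E
  red: (220 − 196.25)² / 196.25 = 2.8742
  roan: (378 − 392.5)² / 392.5 = 0.5357
  white: (187 − 196.25)² / 196.25 = 0.4360
χ² = 2.8742 + 0.5357 + 0.4360 = 3.8459 ≈ 3.846
Degrees of freedom = 3 − 1 = 2; critical value at α = 0.01 is 9.21.
Since 3.846 < 9.21, we fail to reject the null hypothesis — the data are consistent with the 1:2:1 ratio.

3.846; consistent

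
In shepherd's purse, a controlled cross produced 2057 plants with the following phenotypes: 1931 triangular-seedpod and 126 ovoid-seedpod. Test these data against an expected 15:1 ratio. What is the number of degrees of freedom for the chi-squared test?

A goodness-of-fit test with 2 phenotype classes has df = 2 − 1 = 1.

1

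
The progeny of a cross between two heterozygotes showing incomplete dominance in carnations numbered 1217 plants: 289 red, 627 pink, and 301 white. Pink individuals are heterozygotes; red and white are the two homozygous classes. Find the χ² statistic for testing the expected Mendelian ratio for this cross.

With incomplete dominance, a heterozygote × heterozygote cross gives a 1:2:1 phenotypic ratio.
Total ratio parts = 4. Expected numbers out of 1217:
  red: 1217 × 1/4 = 304.25
  pink: 1217 × 2/4 = 608.5
  white: 1217 × 1/4 = 304.25
χ² = Σ (O − E)² / E
  red: (289 − 304.25)² / 304.25 = 0.7644
  pink: (627 − 608.5)² / 608.5 = 0.5624
  white: (301 − 304.25)² / 304.25 = 0.0347
χ² = 0.7644 + 0.5624 + 0.0347 = 1.3615 ≈ 1.362

1.362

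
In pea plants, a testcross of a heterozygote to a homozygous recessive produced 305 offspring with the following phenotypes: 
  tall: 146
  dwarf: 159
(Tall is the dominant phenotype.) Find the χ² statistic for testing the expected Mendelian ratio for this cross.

0.554

A testcross of a heterozygote (Aa × aa) gives a 1:1 phenotypic ratio.
The 1:1 ratio has 2 parts, so with N = 305 the expected counts are:
  tall: 305 × 1/2 = 152.5
  dwarf: 305 × 1/2 = 152.5
χ² = Σ (O − E)² / E
  tall: (146 − 152.5)² / 152.5 = 0.2770
  dwarf: (159 − 152.5)² / 152.5 = 0.2770
χ² = 0.2770 + 0.2770 = 0.554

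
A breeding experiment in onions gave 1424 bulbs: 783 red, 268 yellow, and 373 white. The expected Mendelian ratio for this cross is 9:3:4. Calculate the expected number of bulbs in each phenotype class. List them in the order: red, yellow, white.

801, 267, 356

Expected counts for N = 1424 under a 9:3:4 ratio (total parts = 16):
  red: 1424 × 9/16 = 801
  yellow: 1424 × 3/16 = 267
  white: 1424 × 4/16 = 356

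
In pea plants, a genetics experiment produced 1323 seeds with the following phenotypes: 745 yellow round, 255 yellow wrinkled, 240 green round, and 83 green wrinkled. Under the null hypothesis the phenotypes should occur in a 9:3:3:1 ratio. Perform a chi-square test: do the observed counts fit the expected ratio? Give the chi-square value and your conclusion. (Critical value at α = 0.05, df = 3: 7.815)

Under the 9:3:3:1 hypothesis (Σ ratio = 16, N = 1323):
  yellow round: 1323 × 9/16 = 744.1875
  yellow wrinkled: 1323 × 3/16 = 248.0625
  green round: 1323 × 3/16 = 248.0625
  green wrinkled: 1323 × 1/16 = 82.6875
χ² = Σ (O − E)² / E
  yellow round: (745 − 744.1875)² / 744.1875 = 0.0009
  yellow wrinkled: (255 − 248.0625)² / 248.0625 = 0.1940
  green round: (240 − 248.0625)² / 248.0625 = 0.2620
  green wrinkled: (83 − 82.6875)² / 82.6875 = 0.0012
χ² = 0.0009 + 0.1940 + 0.2620 + 0.0012 = 0.4581 ≈ 0.458
Degrees of freedom = 4 − 1 = 3; critical value at α = 0.05 is 7.815.
Since 0.458 < 7.815, we fail to reject the null hypothesis — the data are consistent with the 9:3:3:1 ratio.

0.458; consistent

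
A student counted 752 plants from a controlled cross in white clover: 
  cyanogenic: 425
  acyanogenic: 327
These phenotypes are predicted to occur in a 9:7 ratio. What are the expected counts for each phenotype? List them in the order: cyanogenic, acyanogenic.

Under the 9:7 hypothesis (Σ ratio = 16, N = 752):
  cyanogenic: 752 × 9/16 = 423
  acyanogenic: 752 × 7/16 = 329

423, 329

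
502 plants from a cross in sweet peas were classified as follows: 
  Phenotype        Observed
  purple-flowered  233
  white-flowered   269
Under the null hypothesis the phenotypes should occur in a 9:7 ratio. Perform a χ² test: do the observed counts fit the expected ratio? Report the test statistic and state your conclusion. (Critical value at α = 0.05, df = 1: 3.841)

19.734; not consistent

Expected counts for N = 502 under a 9:7 ratio (total parts = 16):
  purple-flowered: 502 × 9/16 = 282.375
  white-flowered: 502 × 7/16 = 219.625
χ² = Σ (O − E)² / E
  purple-flowered: (233 − 282.375)² / 282.375 = 8.6335
  white-flowered: (269 − 219.625)² / 219.625 = 11.1002
χ² = 8.6335 + 11.1002 = 19.7337 ≈ 19.734
Degrees of freedom = 2 − 1 = 1; critical value at α = 0.05 is 3.841.
Since 19.734 > 3.841, we reject the null hypothesis — the data do not fit the 9:7 ratio.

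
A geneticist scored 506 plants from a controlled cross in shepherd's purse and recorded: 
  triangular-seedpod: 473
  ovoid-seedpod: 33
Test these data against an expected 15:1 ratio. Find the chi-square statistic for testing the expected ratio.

0.064

Under the 15:1 hypothesis (Σ ratio = 16, N = 506):
  triangular-seedpod: 506 × 15/16 = 474.375
  ovoid-seedpod: 506 × 1/16 = 31.625
χ² = Σ (O − E)² / E
  triangular-seedpod: (473 − 474.375)² / 474.375 = 0.0040
  ovoid-seedpod: (33 − 31.625)² / 31.625 = 0.0598
χ² = 0.0040 + 0.0598 = 0.0638 ≈ 0.064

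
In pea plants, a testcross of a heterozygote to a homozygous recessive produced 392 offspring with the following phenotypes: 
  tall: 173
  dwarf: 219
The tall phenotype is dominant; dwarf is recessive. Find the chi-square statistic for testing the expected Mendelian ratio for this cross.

A testcross of a heterozygote (Aa × aa) gives a 1:1 phenotypic ratio.
Under the 1:1 hypothesis (Σ ratio = 2, N = 392):
  tall: 392 × 1/2 = 196
  dwarf: 392 × 1/2 = 196
χ² = Σ (O − E)² / E
  tall: (173 − 196)² / 196 = 2.6990
  dwarf: (219 − 196)² / 196 = 2.6990
χ² = 2.6990 + 2.6990 = 5.398

5.398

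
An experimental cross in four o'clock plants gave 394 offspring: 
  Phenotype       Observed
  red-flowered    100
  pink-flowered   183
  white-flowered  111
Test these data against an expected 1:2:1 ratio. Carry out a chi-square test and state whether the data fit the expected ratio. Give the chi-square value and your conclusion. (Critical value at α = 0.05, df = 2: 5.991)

2.604; consistent

Expected counts for N = 394 under a 1:2:1 ratio (total parts = 4):
  red-flowered: 394 × 1/4 = 98.5
  pink-flowered: 394 × 2/4 = 197
  white-flowered: 394 × 1/4 = 98.5
χ² = Σ (O − E)² / E
  red-flowered: (100 − 98.5)² / 98.5 = 0.0228
  pink-flowered: (183 − 197)² / 197 = 0.9949
  white-flowered: (111 − 98.5)² / 98.5 = 1.5863
χ² = 0.0228 + 0.9949 + 1.5863 = 2.604
Degrees of freedom = 3 − 1 = 2; critical value at α = 0.05 is 5.991.
Since 2.604 < 5.991, we fail to reject the null hypothesis — the data are consistent with the 1:2:1 ratio.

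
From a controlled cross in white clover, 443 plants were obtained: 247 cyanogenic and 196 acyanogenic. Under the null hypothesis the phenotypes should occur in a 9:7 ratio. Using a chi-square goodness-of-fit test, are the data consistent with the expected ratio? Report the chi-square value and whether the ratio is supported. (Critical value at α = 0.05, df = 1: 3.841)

Total ratio parts = 16. Expected numbers out of 443:
  cyanogenic: 443 × 9/16 = 249.1875
  acyanogenic: 443 × 7/16 = 193.8125
χ² = Σ (O − E)² / E
  cyanogenic: (247 − 249.1875)² / 249.1875 = 0.0192
  acyanogenic: (196 − 193.8125)² / 193.8125 = 0.0247
χ² = 0.0192 + 0.0247 = 0.0439 ≈ 0.044
Degrees of freedom = 2 − 1 = 1; critical value at α = 0.05 is 3.841.
Since 0.044 < 3.841, we fail to reject the null hypothesis — the data are consistent with the 9:7 ratio.

0.044; consistent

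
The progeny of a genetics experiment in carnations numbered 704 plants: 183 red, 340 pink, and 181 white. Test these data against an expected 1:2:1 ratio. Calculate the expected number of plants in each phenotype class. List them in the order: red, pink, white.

Expected counts for N = 704 under a 1:2:1 ratio (total parts = 4):
  red: 704 × 1/4 = 176
  pink: 704 × 2/4 = 352
  white: 704 × 1/4 = 176

176, 352, 176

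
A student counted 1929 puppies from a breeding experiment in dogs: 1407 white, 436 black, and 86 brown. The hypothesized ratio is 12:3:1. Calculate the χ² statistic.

The 12:3:1 ratio has 16 parts, so with N = 1929 the expected counts are:
  white: 1929 × 12/16 = 1446.75
  black: 1929 × 3/16 = 361.6875
  brown: 1929 × 1/16 = 120.5625
χ² = Σ (O − E)² / E
  white: (1407 − 1446.75)² / 1446.75 = 1.0921
  black: (436 − 361.6875)² / 361.6875 = 15.2683
  brown: (86 − 120.5625)² / 120.5625 = 9.9083
χ² = 1.0921 + 15.2683 + 9.9083 = 26.2687 ≈ 26.269

26.269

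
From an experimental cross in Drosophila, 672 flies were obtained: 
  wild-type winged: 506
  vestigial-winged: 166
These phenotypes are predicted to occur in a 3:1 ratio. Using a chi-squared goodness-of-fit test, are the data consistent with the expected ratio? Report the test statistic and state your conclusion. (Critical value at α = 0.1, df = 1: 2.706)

0.032; consistent

Total ratio parts = 4. Expected numbers out of 672:
  wild-type winged: 672 × 3/4 = 504
  vestigial-winged: 672 × 1/4 = 168
χ² = Σ (O − E)² / E
  wild-type winged: (506 − 504)² / 504 = 0.0079
  vestigial-winged: (166 − 168)² / 168 = 0.0238
χ² = 0.0079 + 0.0238 = 0.0317 ≈ 0.032
Degrees of freedom = 2 − 1 = 1; critical value at α = 0.1 is 2.706.
Since 0.032 < 2.706, we fail to reject the null hypothesis — the data are consistent with the 3:1 ratio.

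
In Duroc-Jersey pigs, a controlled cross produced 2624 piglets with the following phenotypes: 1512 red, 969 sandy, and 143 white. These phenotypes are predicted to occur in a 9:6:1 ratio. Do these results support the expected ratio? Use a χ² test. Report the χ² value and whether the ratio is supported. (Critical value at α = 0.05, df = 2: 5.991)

3.796; consistent

The 9:6:1 ratio has 16 parts, so with N = 2624 the expected counts are:
  red: 2624 × 9/16 = 1476
  sandy: 2624 × 6/16 = 984
  white: 2624 × 1/16 = 164
χ² = Σ (O − E)² / E
  red: (1512 − 1476)² / 1476 = 0.8780
  sandy: (969 − 984)² / 984 = 0.2287
  white: (143 − 164)² / 164 = 2.6890
χ² = 0.8780 + 0.2287 + 2.6890 = 3.7957 ≈ 3.796
Degrees of freedom = 3 − 1 = 2; critical value at α = 0.05 is 5.991.
Since 3.796 < 5.991, we fail to reject the null hypothesis — the data are consistent with the 9:6:1 ratio.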